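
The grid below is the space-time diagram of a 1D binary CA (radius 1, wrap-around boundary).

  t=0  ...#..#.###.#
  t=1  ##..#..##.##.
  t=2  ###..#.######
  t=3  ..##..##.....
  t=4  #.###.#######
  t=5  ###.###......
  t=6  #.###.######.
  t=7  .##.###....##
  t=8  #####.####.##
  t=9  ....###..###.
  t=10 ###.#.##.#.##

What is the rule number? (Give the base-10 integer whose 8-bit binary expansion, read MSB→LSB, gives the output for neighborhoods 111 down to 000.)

121

  ### -> .   bit 7 = 0  t=0,i=9
  ##. -> #   bit 6 = 1  t=0,i=10
  #.# -> #   bit 5 = 1  t=0,i=7
  #.. -> #   bit 4 = 1  t=0,i=0
  .## -> #   bit 3 = 1  t=0,i=8
  .#. -> .   bit 2 = 0  t=0,i=3
  ..# -> .   bit 1 = 0  t=0,i=2
  ... -> #   bit 0 = 1  t=0,i=1
  bits 01111001 = 121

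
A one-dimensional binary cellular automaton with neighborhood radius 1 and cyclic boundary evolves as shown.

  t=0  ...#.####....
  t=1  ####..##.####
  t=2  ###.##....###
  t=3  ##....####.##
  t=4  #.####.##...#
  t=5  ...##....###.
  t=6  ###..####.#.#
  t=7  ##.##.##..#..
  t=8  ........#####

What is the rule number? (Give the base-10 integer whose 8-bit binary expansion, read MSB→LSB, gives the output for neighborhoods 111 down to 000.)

  ###|#  b7=1 t=0,i=6
  ##.|.  b6=0 t=0,i=8
  #.#|.  b5=0 t=0,i=4
  #..|#  b4=1 t=0,i=9
  .##|.  b3=0 t=0,i=5
  .#.|#  b2=1 t=0,i=3
  ..#|#  b1=1 t=0,i=2
  ...|#  b0=1 t=0,i=0
  bits 10010111 = 151

151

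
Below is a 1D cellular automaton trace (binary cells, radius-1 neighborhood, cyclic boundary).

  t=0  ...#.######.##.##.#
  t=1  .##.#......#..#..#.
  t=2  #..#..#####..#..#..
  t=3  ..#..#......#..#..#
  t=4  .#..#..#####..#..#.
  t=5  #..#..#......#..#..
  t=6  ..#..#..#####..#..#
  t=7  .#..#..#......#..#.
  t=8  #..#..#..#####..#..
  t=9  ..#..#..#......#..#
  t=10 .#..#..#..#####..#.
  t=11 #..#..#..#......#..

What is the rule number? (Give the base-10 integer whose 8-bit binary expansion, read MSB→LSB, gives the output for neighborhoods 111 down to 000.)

35

  ### -> .   bit 7 = 0  t=0,i=6
  ##. -> .   bit 6 = 0  t=0,i=10
  #.# -> #   bit 5 = 1  t=0,i=4
  #.. -> .   bit 4 = 0  t=0,i=0
  .## -> .   bit 3 = 0  t=0,i=5
  .#. -> .   bit 2 = 0  t=0,i=3
  ..# -> #   bit 1 = 1  t=0,i=2
  ... -> #   bit 0 = 1  t=0,i=1
  bits 00100011 = 35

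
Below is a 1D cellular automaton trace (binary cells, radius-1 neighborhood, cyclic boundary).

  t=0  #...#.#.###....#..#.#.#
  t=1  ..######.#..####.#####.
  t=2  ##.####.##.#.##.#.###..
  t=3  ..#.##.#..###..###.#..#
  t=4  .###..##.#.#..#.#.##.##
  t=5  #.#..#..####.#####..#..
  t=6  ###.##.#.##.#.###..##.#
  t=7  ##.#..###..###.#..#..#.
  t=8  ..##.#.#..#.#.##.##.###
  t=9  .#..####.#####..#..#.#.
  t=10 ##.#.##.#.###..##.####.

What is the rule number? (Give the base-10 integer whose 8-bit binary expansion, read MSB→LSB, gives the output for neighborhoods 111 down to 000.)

  [7] ### => #  t=0,i=9
  [6] ##. => .  t=0,i=0
  [5] #.# => #  t=0,i=5
  [4] #.. => .  t=0,i=1
  [3] .## => .  t=0,i=8
  [2] .#. => #  t=0,i=4
  [1] ..# => #  t=0,i=3
  [0] ... => #  t=0,i=2
  bits 10100111 = 167

167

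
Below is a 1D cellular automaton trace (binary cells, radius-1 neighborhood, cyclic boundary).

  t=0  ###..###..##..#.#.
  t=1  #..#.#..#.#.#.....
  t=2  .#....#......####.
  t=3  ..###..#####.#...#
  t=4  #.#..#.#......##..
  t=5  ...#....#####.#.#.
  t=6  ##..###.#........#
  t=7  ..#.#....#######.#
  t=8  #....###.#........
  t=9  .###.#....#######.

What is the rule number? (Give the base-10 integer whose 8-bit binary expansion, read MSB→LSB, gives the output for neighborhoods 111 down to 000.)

25

  ### -> .   bit 7 = 0  t=0,i=1
  ##. -> .   bit 6 = 0  t=0,i=2
  #.# -> .   bit 5 = 0  t=0,i=15
  #.. -> #   bit 4 = 1  t=0,i=3
  .## -> #   bit 3 = 1  t=0,i=0
  .#. -> .   bit 2 = 0  t=0,i=14
  ..# -> .   bit 1 = 0  t=0,i=4
  ... -> #   bit 0 = 1  t=1,i=14
  bits 00011001 = 25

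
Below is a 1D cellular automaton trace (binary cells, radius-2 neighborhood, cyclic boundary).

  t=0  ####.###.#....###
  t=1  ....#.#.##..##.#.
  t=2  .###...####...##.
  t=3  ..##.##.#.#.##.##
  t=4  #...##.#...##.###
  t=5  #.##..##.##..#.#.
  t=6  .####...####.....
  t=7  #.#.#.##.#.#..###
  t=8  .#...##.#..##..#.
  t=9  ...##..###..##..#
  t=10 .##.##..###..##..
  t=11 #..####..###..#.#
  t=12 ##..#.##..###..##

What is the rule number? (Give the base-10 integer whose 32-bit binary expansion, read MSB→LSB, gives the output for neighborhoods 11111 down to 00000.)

508746255

  nb #####: next=.  (t=0,i=0, bit31=0)
  nb ####.: next=.  (t=0,i=2, bit30=0)
  nb ###.#: next=.  (t=0,i=3, bit29=0)
  nb ###..: next=#  (t=2,i=3, bit28=1)
  nb ##.##: next=#  (t=0,i=4, bit27=1)
  nb ##.#.: next=#  (t=0,i=8, bit26=1)
  nb ##..#: next=#  (t=1,i=10, bit25=1)
  nb ##...: next=.  (t=2,i=4, bit24=0)
  nb #.###: next=.  (t=0,i=5, bit23=0)
  nb #.##.: next=#  (t=1,i=8, bit22=1)
  nb #.#.#: next=.  (t=1,i=6, bit21=0)
  nb #.#..: next=#  (t=0,i=9, bit20=1)
  nb #..##: next=.  (t=1,i=11, bit19=0)
  nb #..#.: next=.  (t=5,i=12, bit18=0)
  nb #...#: next=#  (t=2,i=5, bit17=1)
  nb #....: next=.  (t=0,i=11, bit16=0)
  nb .####: next=#  (t=0,i=15, bit15=1)
  nb .###.: next=#  (t=0,i=6, bit14=1)
  nb .##.#: next=.  (t=1,i=13, bit13=0)
  nb .##..: next=#  (t=1,i=9, bit12=1)
  nb .#.##: next=#  (t=1,i=7, bit11=1)
  nb .#.#.: next=.  (t=1,i=5, bit10=0)
  nb .#..#: next=#  (t=7,i=12, bit9=1)
  nb .#...: next=.  (t=0,i=10, bit8=0)
  nb ..###: next=.  (t=0,i=14, bit7=0)
  nb ..##.: next=.  (t=1,i=12, bit6=0)
  nb ..#.#: next=.  (t=1,i=4, bit5=0)
  nb ..#..: next=.  (t=8,i=1, bit4=0)
  nb ...##: next=#  (t=0,i=13, bit3=1)
  nb ...#.: next=#  (t=1,i=3, bit2=1)
  nb ....#: next=#  (t=0,i=12, bit1=1)
  nb .....: next=#  (t=1,i=1, bit0=1)
  bits 00011110010100101101101000001111 = 508746255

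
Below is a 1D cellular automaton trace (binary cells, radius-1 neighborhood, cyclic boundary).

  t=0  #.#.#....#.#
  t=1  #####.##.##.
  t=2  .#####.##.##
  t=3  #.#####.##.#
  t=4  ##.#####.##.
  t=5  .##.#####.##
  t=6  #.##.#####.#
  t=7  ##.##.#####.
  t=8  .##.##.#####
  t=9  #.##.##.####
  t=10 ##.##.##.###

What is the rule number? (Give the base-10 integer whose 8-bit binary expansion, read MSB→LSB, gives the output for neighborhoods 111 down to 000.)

229

  ###|#  b7=1 t=1,i=1
  ##.|#  b6=1 t=0,i=0
  #.#|#  b5=1 t=0,i=1
  #..|.  b4=0 t=0,i=5
  .##|.  b3=0 t=0,i=11
  .#.|#  b2=1 t=0,i=2
  ..#|.  b1=0 t=0,i=8
  ...|#  b0=1 t=0,i=6
  bits 11100101 = 229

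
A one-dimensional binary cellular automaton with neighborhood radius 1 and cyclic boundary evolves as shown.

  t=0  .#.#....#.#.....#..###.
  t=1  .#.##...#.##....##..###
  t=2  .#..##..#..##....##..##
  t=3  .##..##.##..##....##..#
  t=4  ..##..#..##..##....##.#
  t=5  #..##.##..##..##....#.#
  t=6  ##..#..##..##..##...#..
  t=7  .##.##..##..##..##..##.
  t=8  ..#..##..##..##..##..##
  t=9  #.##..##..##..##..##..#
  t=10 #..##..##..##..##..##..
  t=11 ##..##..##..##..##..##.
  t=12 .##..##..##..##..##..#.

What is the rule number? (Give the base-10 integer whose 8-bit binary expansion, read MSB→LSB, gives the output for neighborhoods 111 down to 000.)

  nb ###: next=#  (t=0,i=20, bit7=1)
  nb ##.: next=#  (t=0,i=21, bit6=1)
  nb #.#: next=.  (t=0,i=2, bit5=0)
  nb #..: next=#  (t=0,i=4, bit4=1)
  nb .##: next=.  (t=0,i=19, bit3=0)
  nb .#.: next=#  (t=0,i=1, bit2=1)
  nb ..#: next=.  (t=0,i=0, bit1=0)
  nb ...: next=.  (t=0,i=5, bit0=0)
  bits 11010100 = 212

212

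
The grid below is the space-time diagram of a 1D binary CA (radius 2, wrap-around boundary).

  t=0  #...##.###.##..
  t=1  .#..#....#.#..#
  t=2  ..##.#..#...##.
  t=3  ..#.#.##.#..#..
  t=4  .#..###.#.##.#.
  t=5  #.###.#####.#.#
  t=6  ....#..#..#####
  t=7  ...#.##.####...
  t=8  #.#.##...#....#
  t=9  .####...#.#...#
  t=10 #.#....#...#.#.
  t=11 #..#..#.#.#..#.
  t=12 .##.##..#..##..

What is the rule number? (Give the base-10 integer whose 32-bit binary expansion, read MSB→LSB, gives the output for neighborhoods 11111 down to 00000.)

  ##### -> .   bit 31 = 0  t=5,i=8
  ####. -> .   bit 30 = 0  t=5,i=9
  ###.# -> #   bit 29 = 1  t=0,i=9
  ###.. -> .   bit 28 = 0  t=6,i=14
  ##.## -> .   bit 27 = 0  t=0,i=6
  ##.#. -> #   bit 26 = 1  t=2,i=4
  ##..# -> .   bit 25 = 0  t=0,i=13
  ##... -> .   bit 24 = 0  t=2,i=14
  #.### -> .   bit 23 = 0  t=0,i=7
  #.##. -> #   bit 22 = 1  t=0,i=11
  #.#.# -> #   bit 21 = 1  t=3,i=4
  #.#.. -> .   bit 20 = 0  t=1,i=1
  #..## -> #   bit 19 = 1  t=4,i=3
  #..#. -> #   bit 18 = 1  t=0,i=14
  #...# -> .   bit 17 = 0  t=0,i=2
  #.... -> .   bit 16 = 0  t=1,i=6
  .#### -> #   bit 15 = 1  t=5,i=7
  .###. -> .   bit 14 = 0  t=0,i=8
  .##.# -> .   bit 13 = 0  t=0,i=5
  .##.. -> .   bit 12 = 0  t=0,i=12
  .#.## -> #   bit 11 = 1  t=3,i=5
  .#.#. -> .   bit 10 = 0  t=1,i=0
  .#..# -> #   bit 9 = 1  t=1,i=2
  .#... -> #   bit 8 = 1  t=0,i=1
  ..### -> #   bit 7 = 1  t=4,i=4
  ..##. -> #   bit 6 = 1  t=0,i=4
  ..#.# -> .   bit 5 = 0  t=1,i=9
  ..#.. -> .   bit 4 = 0  t=0,i=0
  ...## -> .   bit 3 = 0  t=0,i=3
  ...#. -> #   bit 2 = 1  t=1,i=8
  ....# -> .   bit 1 = 0  t=1,i=7
  ..... -> #   bit 0 = 1  t=7,i=0
  bits 00100100011011001000101111000101 = 611093445

611093445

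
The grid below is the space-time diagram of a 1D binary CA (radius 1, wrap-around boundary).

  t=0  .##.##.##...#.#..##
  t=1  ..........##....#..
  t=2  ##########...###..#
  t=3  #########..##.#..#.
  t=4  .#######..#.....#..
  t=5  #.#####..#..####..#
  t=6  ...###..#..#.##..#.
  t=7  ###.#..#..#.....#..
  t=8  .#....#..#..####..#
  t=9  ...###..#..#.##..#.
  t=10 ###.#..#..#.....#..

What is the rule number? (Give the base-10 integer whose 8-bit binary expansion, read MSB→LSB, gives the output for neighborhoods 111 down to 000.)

131

  [7] ### => #  t=2,i=0
  [6] ##. => .  t=0,i=2
  [5] #.# => .  t=0,i=0
  [4] #.. => .  t=0,i=9
  [3] .## => .  t=0,i=1
  [2] .#. => .  t=0,i=12
  [1] ..# => #  t=0,i=11
  [0] ... => #  t=0,i=10
  bits 10000011 = 131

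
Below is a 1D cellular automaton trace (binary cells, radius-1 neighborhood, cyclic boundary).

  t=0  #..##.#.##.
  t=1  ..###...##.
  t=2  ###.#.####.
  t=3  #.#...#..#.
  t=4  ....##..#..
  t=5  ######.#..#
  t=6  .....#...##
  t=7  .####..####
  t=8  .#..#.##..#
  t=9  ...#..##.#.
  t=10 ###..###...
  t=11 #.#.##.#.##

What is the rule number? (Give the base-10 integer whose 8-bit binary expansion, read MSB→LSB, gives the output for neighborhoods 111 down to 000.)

  ###|.  b7=0 t=1,i=3
  ##.|#  b6=1 t=0,i=4
  #.#|.  b5=0 t=0,i=5
  #..|.  b4=0 t=0,i=1
  .##|#  b3=1 t=0,i=3
  .#.|.  b2=0 t=0,i=0
  ..#|#  b1=1 t=0,i=2
  ...|#  b0=1 t=1,i=0
  bits 01001011 = 75

75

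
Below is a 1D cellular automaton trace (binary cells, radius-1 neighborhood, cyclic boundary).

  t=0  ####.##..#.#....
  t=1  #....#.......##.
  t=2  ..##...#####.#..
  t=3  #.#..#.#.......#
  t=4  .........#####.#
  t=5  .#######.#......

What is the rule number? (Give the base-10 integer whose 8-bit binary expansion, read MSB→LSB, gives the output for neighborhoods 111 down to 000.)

9

  [7] ### => .  t=0,i=1
  [6] ##. => .  t=0,i=3
  [5] #.# => .  t=0,i=4
  [4] #.. => .  t=0,i=7
  [3] .## => #  t=0,i=0
  [2] .#. => .  t=0,i=9
  [1] ..# => .  t=0,i=8
  [0] ... => #  t=0,i=13
  bits 00001001 = 9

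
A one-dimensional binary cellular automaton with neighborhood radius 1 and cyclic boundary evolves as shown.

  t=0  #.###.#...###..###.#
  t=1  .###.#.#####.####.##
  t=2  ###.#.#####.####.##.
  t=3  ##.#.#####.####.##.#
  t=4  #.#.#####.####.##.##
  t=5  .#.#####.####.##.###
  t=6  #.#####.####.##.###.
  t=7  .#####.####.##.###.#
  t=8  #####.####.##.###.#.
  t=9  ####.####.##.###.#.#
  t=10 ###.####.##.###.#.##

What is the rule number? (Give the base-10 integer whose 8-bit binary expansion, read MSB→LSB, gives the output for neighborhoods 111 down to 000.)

187

  ### -> #   bit 7 = 1  t=0,i=3
  ##. -> .   bit 6 = 0  t=0,i=0
  #.# -> #   bit 5 = 1  t=0,i=1
  #.. -> #   bit 4 = 1  t=0,i=7
  .## -> #   bit 3 = 1  t=0,i=2
  .#. -> .   bit 2 = 0  t=0,i=6
  ..# -> #   bit 1 = 1  t=0,i=9
  ... -> #   bit 0 = 1  t=0,i=8
  bits 10111011 = 187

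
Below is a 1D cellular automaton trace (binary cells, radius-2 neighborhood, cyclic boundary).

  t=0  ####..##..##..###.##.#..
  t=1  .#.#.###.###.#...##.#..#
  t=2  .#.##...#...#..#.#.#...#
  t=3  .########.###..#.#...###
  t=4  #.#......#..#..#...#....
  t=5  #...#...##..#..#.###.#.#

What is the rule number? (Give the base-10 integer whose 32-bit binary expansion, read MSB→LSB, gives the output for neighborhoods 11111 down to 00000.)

  #####|.  b31=0 t=3,i=3
  ####.|.  b30=0 t=0,i=2
  ###.#|.  b29=0 t=0,i=16
  ###..|#  b28=1 t=0,i=3
  ##.##|#  b27=1 t=0,i=17
  ##.#.|#  b26=1 t=0,i=20
  ##..#|.  b25=0 t=0,i=4
  ##...|#  b24=1 t=2,i=5
  #.###|.  b23=0 t=1,i=5
  #.##.|#  b22=1 t=0,i=18
  #.#.#|#  b21=1 t=1,i=1
  #.#..|.  b20=0 t=0,i=21
  #..##|#  b19=1 t=0,i=5
  #..#.|.  b18=0 t=1,i=22
  #...#|#  b17=1 t=1,i=15
  #....|#  b16=1 t=4,i=4
  .####|#  b15=1 t=0,i=1
  .###.|.  b14=0 t=0,i=15
  .##.#|.  b13=0 t=0,i=19
  .##..|#  b12=1 t=0,i=7
  .#.##|#  b11=1 t=1,i=4
  .#.#.|.  b10=0 t=1,i=0
  .#..#|.  b9=0 t=0,i=22
  .#...|.  b8=0 t=1,i=14
  ..###|.  b7=0 t=0,i=0
  ..##.|#  b6=1 t=0,i=6
  ..#.#|#  b5=1 t=1,i=23
  ..#..|#  b4=1 t=2,i=8
  ...##|.  b3=0 t=1,i=16
  ...#.|#  b2=1 t=2,i=7
  ....#|.  b1=0 t=4,i=7
  .....|.  b0=0 t=4,i=5
  bits 00011101011010111001100001110100 = 493590644

493590644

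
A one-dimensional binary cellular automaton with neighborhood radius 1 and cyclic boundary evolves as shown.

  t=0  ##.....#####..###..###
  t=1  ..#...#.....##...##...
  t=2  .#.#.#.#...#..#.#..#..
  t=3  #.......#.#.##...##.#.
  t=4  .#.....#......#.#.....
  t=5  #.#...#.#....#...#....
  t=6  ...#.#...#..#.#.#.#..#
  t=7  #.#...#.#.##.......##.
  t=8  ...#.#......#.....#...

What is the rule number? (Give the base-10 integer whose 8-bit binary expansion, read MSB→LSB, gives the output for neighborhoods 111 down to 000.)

18

  [7] ### => .  t=0,i=0
  [6] ##. => .  t=0,i=1
  [5] #.# => .  t=2,i=2
  [4] #.. => #  t=0,i=2
  [3] .## => .  t=0,i=7
  [2] .#. => .  t=1,i=2
  [1] ..# => #  t=0,i=6
  [0] ... => .  t=0,i=3
  bits 00010010 = 18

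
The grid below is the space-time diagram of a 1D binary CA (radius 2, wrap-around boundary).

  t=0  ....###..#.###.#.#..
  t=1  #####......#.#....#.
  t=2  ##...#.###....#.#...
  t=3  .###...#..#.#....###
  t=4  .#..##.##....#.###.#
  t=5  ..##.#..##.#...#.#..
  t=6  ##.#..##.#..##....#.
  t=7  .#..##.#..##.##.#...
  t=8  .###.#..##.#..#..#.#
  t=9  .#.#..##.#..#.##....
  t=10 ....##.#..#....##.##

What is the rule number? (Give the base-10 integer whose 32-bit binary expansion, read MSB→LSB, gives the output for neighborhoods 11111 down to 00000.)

562738075

  [31] ##### => .  t=1,i=2
  [30] ####. => .  t=1,i=3
  [29] ###.# => #  t=0,i=13
  [28] ###.. => .  t=0,i=6
  [27] ##.## => .  t=3,i=0
  [26] ##.#. => .  t=0,i=14
  [25] ##..# => .  t=0,i=7
  [24] ##... => #  t=1,i=5
  [23] #.### => #  t=0,i=11
  [22] #.##. => .  t=4,i=7
  [21] #.#.# => .  t=0,i=15
  [20] #.#.. => .  t=0,i=17
  [19] #..## => #  t=4,i=3
  [18] #..#. => .  t=0,i=8
  [17] #...# => #  t=2,i=3
  [16] #.... => .  t=0,i=19
  [15] .#### => #  t=1,i=1
  [14] .###. => .  t=0,i=5
  [13] .##.# => #  t=4,i=5
  [12] .##.. => #  t=2,i=1
  [11] .#.## => .  t=0,i=10
  [10] .#.#. => .  t=0,i=16
  [9] .#..# => #  t=3,i=8
  [8] .#... => #  t=0,i=18
  [7] ..### => #  t=0,i=4
  [6] ..##. => .  t=2,i=0
  [5] ..#.# => .  t=0,i=9
  [4] ..#.. => #  t=3,i=7
  [3] ...## => #  t=0,i=3
  [2] ...#. => .  t=1,i=10
  [1] ....# => #  t=0,i=2
  [0] ..... => #  t=0,i=0
  bits 00100001100010101011001110011011 = 562738075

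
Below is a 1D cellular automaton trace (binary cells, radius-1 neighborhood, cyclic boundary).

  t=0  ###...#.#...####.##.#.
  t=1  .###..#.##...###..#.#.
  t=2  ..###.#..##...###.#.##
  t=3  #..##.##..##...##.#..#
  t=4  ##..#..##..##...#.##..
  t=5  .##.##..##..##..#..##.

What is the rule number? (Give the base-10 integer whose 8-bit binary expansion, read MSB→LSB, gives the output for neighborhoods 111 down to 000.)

  ### -> #   bit 7 = 1  t=0,i=1
  ##. -> #   bit 6 = 1  t=0,i=2
  #.# -> .   bit 5 = 0  t=0,i=7
  #.. -> #   bit 4 = 1  t=0,i=3
  .## -> .   bit 3 = 0  t=0,i=0
  .#. -> #   bit 2 = 1  t=0,i=6
  ..# -> .   bit 1 = 0  t=0,i=5
  ... -> .   bit 0 = 0  t=0,i=4
  bits 11010100 = 212

212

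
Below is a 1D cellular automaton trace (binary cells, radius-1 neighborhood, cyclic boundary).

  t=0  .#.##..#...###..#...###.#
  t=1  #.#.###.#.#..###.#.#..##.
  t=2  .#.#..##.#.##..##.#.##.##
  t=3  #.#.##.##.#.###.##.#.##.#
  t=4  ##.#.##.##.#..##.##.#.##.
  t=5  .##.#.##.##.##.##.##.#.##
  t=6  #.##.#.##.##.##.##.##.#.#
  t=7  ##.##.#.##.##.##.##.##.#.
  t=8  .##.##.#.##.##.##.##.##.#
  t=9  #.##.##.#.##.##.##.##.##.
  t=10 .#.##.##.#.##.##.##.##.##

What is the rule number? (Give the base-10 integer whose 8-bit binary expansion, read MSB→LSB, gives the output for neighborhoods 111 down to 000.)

114

  ###|.  b7=0 t=0,i=12
  ##.|#  b6=1 t=0,i=4
  #.#|#  b5=1 t=0,i=0
  #..|#  b4=1 t=0,i=5
  .##|.  b3=0 t=0,i=3
  .#.|.  b2=0 t=0,i=1
  ..#|#  b1=1 t=0,i=6
  ...|.  b0=0 t=0,i=9
  bits 01110010 = 114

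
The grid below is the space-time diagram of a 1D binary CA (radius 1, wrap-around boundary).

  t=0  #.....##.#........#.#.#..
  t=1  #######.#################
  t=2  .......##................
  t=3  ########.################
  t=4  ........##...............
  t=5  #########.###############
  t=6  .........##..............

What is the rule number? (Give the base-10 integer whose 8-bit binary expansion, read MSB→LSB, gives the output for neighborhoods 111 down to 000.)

63

  nb ###: next=.  (t=1,i=0, bit7=0)
  nb ##.: next=.  (t=0,i=7, bit6=0)
  nb #.#: next=#  (t=0,i=8, bit5=1)
  nb #..: next=#  (t=0,i=1, bit4=1)
  nb .##: next=#  (t=0,i=6, bit3=1)
  nb .#.: next=#  (t=0,i=0, bit2=1)
  nb ..#: next=#  (t=0,i=5, bit1=1)
  nb ...: next=#  (t=0,i=2, bit0=1)
  bits 00111111 = 63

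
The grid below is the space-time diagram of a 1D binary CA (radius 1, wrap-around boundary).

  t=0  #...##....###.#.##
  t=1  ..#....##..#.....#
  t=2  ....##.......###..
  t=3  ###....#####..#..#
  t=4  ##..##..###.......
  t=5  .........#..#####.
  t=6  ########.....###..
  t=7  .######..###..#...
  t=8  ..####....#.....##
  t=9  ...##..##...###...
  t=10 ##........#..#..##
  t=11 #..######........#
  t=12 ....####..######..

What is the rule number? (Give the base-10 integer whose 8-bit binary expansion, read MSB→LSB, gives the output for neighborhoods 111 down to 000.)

  [7] ### => #  t=0,i=11
  [6] ##. => .  t=0,i=0
  [5] #.# => .  t=0,i=13
  [4] #.. => .  t=0,i=1
  [3] .## => .  t=0,i=4
  [2] .#. => .  t=0,i=14
  [1] ..# => .  t=0,i=3
  [0] ... => #  t=0,i=2
  bits 10000001 = 129

129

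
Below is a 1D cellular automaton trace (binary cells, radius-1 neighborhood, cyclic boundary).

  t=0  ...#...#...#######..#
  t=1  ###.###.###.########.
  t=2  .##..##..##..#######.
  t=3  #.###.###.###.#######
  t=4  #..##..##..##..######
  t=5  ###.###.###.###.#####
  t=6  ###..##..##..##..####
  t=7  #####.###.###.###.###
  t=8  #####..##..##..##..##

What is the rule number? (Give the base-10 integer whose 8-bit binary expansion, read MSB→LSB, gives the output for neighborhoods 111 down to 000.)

  ###|#  b7=1 t=0,i=12
  ##.|#  b6=1 t=0,i=17
  #.#|.  b5=0 t=1,i=3
  #..|#  b4=1 t=0,i=0
  .##|.  b3=0 t=0,i=11
  .#.|.  b2=0 t=0,i=3
  ..#|#  b1=1 t=0,i=2
  ...|#  b0=1 t=0,i=1
  bits 11010011 = 211

211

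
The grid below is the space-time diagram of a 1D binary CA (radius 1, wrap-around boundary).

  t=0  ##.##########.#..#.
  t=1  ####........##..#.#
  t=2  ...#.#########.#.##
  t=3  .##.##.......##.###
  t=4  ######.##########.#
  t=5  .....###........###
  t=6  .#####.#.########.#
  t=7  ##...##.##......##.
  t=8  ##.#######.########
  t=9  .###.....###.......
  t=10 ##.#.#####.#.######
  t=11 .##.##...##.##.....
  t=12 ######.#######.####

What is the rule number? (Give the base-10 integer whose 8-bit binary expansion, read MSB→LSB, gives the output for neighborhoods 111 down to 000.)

107

  ###|.  b7=0 t=0,i=4
  ##.|#  b6=1 t=0,i=1
  #.#|#  b5=1 t=0,i=2
  #..|.  b4=0 t=0,i=15
  .##|#  b3=1 t=0,i=0
  .#.|.  b2=0 t=0,i=14
  ..#|#  b1=1 t=0,i=16
  ...|#  b0=1 t=1,i=5
  bits 01101011 = 107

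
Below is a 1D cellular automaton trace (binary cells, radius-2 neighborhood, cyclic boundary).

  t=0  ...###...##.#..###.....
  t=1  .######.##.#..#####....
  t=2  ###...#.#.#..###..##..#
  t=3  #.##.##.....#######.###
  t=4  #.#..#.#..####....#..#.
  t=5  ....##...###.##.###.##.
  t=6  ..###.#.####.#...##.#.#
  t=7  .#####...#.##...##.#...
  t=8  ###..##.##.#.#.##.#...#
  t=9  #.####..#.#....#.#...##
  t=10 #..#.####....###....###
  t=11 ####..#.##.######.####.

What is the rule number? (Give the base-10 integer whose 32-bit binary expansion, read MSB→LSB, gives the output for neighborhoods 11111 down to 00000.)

  [31] ##### => .  t=1,i=3
  [30] ####. => .  t=1,i=5
  [29] ###.# => #  t=1,i=6
  [28] ###.. => #  t=0,i=5
  [27] ##.## => .  t=1,i=7
  [26] ##.#. => #  t=0,i=11
  [25] ##..# => #  t=2,i=16
  [24] ##... => #  t=0,i=6
  [23] #.### => .  t=3,i=20
  [22] #.##. => #  t=1,i=8
  [21] #.#.# => .  t=2,i=8
  [20] #.#.. => .  t=0,i=12
  [19] #..## => #  t=0,i=14
  [18] #..#. => #  t=4,i=4
  [17] #...# => .  t=0,i=7
  [16] #.... => .  t=0,i=19
  [15] .#### => #  t=1,i=2
  [14] .###. => #  t=0,i=4
  [13] .##.# => .  t=0,i=10
  [12] .##.. => .  t=2,i=19
  [11] .#.## => .  t=6,i=7
  [10] .#.#. => .  t=2,i=7
  [9] .#..# => .  t=0,i=13
  [8] .#... => .  t=6,i=14
  [7] ..### => #  t=0,i=3
  [6] ..##. => #  t=0,i=9
  [5] ..#.# => #  t=2,i=6
  [4] ..#.. => #  t=4,i=18
  [3] ...## => #  t=0,i=2
  [2] ...#. => #  t=2,i=5
  [1] ....# => #  t=0,i=1
  [0] ..... => .  t=0,i=0
  bits 00110111010011001100000011111110 = 927777022

927777022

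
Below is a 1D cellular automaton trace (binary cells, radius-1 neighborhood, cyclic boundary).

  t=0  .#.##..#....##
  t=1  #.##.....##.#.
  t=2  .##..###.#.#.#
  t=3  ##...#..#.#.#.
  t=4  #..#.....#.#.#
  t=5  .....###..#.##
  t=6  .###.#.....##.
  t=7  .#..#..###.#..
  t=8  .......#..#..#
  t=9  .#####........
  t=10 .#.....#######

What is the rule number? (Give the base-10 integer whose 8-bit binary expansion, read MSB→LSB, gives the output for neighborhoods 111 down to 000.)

41

  ### -> .   bit 7 = 0  t=2,i=6
  ##. -> .   bit 6 = 0  t=0,i=4
  #.# -> #   bit 5 = 1  t=0,i=0
  #.. -> .   bit 4 = 0  t=0,i=5
  .## -> #   bit 3 = 1  t=0,i=3
  .#. -> .   bit 2 = 0  t=0,i=1
  ..# -> .   bit 1 = 0  t=0,i=6
  ... -> #   bit 0 = 1  t=0,i=9
  bits 00101001 = 41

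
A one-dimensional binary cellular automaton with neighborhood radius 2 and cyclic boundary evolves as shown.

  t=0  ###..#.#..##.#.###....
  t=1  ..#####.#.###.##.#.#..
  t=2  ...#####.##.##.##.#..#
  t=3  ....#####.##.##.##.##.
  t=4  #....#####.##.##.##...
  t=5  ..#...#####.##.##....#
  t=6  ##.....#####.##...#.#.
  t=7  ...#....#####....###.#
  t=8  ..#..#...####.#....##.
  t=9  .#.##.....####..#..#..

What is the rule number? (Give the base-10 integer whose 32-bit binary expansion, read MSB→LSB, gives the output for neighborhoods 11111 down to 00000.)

  nb #####: next=#  (t=1,i=4, bit31=1)
  nb ####.: next=#  (t=1,i=5, bit30=1)
  nb ###.#: next=#  (t=1,i=6, bit29=1)
  nb ###..: next=#  (t=0,i=2, bit28=1)
  nb ##.##: next=#  (t=1,i=13, bit27=1)
  nb ##.#.: next=#  (t=0,i=12, bit26=1)
  nb ##..#: next=#  (t=0,i=3, bit25=1)
  nb ##...: next=.  (t=0,i=18, bit24=0)
  nb #.###: next=#  (t=0,i=15, bit23=1)
  nb #.##.: next=.  (t=1,i=14, bit22=0)
  nb #.#.#: next=.  (t=0,i=13, bit21=0)
  nb #.#..: next=.  (t=0,i=7, bit20=0)
  nb #..##: next=.  (t=0,i=9, bit19=0)
  nb #..#.: next=#  (t=0,i=4, bit18=1)
  nb #...#: next=.  (t=2,i=1, bit17=0)
  nb #....: next=#  (t=0,i=19, bit16=1)
  nb .####: next=#  (t=1,i=3, bit15=1)
  nb .###.: next=.  (t=0,i=1, bit14=0)
  nb .##.#: next=#  (t=0,i=11, bit13=1)
  nb .##..: next=.  (t=3,i=20, bit12=0)
  nb .#.##: next=#  (t=0,i=14, bit11=1)
  nb .#.#.: next=#  (t=0,i=6, bit10=1)
  nb .#..#: next=#  (t=0,i=8, bit9=1)
  nb .#...: next=.  (t=1,i=20, bit8=0)
  nb ..###: next=.  (t=0,i=0, bit7=0)
  nb ..##.: next=#  (t=0,i=10, bit6=1)
  nb ..#.#: next=#  (t=0,i=5, bit5=1)
  nb ..#..: next=.  (t=2,i=21, bit4=0)
  nb ...##: next=.  (t=0,i=21, bit3=0)
  nb ...#.: next=#  (t=4,i=21, bit2=1)
  nb ....#: next=.  (t=0,i=20, bit1=0)
  nb .....: next=.  (t=3,i=1, bit0=0)
  bits 11111110100001011010111001100100 = 4270173796

4270173796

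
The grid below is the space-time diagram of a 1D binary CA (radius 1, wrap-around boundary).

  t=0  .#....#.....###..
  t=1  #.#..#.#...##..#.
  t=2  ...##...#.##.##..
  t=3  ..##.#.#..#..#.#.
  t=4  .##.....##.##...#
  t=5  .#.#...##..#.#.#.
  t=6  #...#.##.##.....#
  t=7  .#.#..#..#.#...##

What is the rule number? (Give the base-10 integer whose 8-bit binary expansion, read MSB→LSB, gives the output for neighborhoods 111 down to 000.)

26

  nb ###: next=.  (t=0,i=13, bit7=0)
  nb ##.: next=.  (t=0,i=14, bit6=0)
  nb #.#: next=.  (t=1,i=1, bit5=0)
  nb #..: next=#  (t=0,i=2, bit4=1)
  nb .##: next=#  (t=0,i=12, bit3=1)
  nb .#.: next=.  (t=0,i=1, bit2=0)
  nb ..#: next=#  (t=0,i=0, bit1=1)
  nb ...: next=.  (t=0,i=3, bit0=0)
  bits 00011010 = 26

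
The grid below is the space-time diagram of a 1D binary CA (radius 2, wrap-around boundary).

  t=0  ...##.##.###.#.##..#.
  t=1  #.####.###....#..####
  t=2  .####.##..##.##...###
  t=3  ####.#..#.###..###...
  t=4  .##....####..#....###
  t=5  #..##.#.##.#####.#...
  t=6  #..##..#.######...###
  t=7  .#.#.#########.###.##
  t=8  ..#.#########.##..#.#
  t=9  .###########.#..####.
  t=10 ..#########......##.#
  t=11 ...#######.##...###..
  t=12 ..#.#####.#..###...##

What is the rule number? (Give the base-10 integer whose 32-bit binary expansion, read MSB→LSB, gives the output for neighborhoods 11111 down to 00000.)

3414666620

  #####|#  b31=1 t=1,i=19
  ####.|#  b30=1 t=1,i=4
  ###.#|.  b29=0 t=0,i=11
  ###..|.  b28=0 t=1,i=9
  ##.##|#  b27=1 t=0,i=5
  ##.#.|.  b26=0 t=0,i=12
  ##..#|#  b25=1 t=0,i=17
  ##...|#  b24=1 t=1,i=10
  #.###|#  b23=1 t=0,i=9
  #.##.|.  b22=0 t=0,i=6
  #.#.#|.  b21=0 t=0,i=13
  #.#..|.  b20=0 t=3,i=5
  #..##|.  b19=0 t=1,i=16
  #..#.|#  b18=1 t=0,i=18
  #...#|#  b17=1 t=2,i=16
  #....|#  b16=1 t=0,i=0
  .####|#  b15=1 t=1,i=3
  .###.|.  b14=0 t=0,i=10
  .##.#|#  b13=1 t=0,i=4
  .##..|.  b12=0 t=0,i=16
  .#.##|#  b11=1 t=0,i=14
  .#.#.|#  b10=1 t=7,i=2
  .#..#|.  b9=0 t=1,i=15
  .#...|#  b8=1 t=0,i=20
  ..###|.  b7=0 t=1,i=17
  ..##.|#  b6=1 t=0,i=3
  ..#.#|#  b5=1 t=3,i=8
  ..#..|#  b4=1 t=0,i=19
  ...##|#  b3=1 t=0,i=2
  ...#.|#  b2=1 t=1,i=13
  ....#|.  b1=0 t=0,i=1
  .....|.  b0=0 t=10,i=13
  bits 11001011100001111010110101111100 = 3414666620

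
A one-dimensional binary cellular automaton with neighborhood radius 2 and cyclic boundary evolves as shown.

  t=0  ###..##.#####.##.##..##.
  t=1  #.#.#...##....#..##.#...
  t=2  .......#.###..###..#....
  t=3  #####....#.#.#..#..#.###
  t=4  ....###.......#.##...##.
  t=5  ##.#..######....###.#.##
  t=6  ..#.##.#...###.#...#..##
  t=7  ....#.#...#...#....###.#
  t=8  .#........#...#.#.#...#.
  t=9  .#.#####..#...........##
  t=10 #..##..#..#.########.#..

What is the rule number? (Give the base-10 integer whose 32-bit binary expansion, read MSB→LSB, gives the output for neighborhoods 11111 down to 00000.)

365531673

  [31] ##### => .  t=0,i=10
  [30] ####. => .  t=0,i=11
  [29] ###.# => .  t=0,i=12
  [28] ###.. => #  t=0,i=2
  [27] ##.## => .  t=0,i=7
  [26] ##.#. => #  t=1,i=19
  [25] ##..# => .  t=0,i=3
  [24] ##... => #  t=1,i=10
  [23] #.### => #  t=0,i=0
  [22] #.##. => #  t=0,i=14
  [21] #.#.# => .  t=1,i=2
  [20] #.#.. => .  t=1,i=4
  [19] #..## => #  t=0,i=4
  [18] #..#. => .  t=2,i=18
  [17] #...# => .  t=1,i=6
  [16] #.... => #  t=1,i=11
  [15] .#### => #  t=0,i=9
  [14] .###. => .  t=0,i=1
  [13] .##.# => .  t=0,i=6
  [12] .##.. => #  t=0,i=18
  [11] .#.## => .  t=2,i=8
  [10] .#.#. => .  t=1,i=1
  [9] .#..# => #  t=1,i=15
  [8] .#... => .  t=1,i=5
  [7] ..### => .  t=2,i=14
  [6] ..##. => .  t=0,i=5
  [5] ..#.# => .  t=1,i=0
  [4] ..#.. => #  t=1,i=14
  [3] ...## => #  t=1,i=7
  [2] ...#. => .  t=1,i=13
  [1] ....# => .  t=1,i=12
  [0] ..... => #  t=2,i=0
  bits 00010101110010011001001000011001 = 365531673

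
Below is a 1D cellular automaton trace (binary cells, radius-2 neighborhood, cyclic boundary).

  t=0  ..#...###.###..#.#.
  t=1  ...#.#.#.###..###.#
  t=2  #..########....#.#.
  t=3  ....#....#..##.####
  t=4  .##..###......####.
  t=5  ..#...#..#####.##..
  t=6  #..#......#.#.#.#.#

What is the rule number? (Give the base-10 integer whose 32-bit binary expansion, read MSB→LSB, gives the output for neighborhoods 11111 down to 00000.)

1285938475

  ##### -> .   bit 31 = 0  t=2,i=5
  ####. -> #   bit 30 = 1  t=2,i=9
  ###.# -> .   bit 29 = 0  t=0,i=8
  ###.. -> .   bit 28 = 0  t=0,i=12
  ##.## -> #   bit 27 = 1  t=0,i=9
  ##.#. -> #   bit 26 = 1  t=1,i=17
  ##..# -> .   bit 25 = 0  t=0,i=13
  ##... -> .   bit 24 = 0  t=2,i=11
  #.### -> #   bit 23 = 1  t=0,i=10
  #.##. -> .   bit 22 = 0  t=5,i=15
  #.#.# -> #   bit 21 = 1  t=1,i=5
  #.#.. -> .   bit 20 = 0  t=0,i=17
  #..## -> .   bit 19 = 0  t=1,i=13
  #..#. -> #   bit 18 = 1  t=0,i=14
  #...# -> .   bit 17 = 0  t=0,i=0
  #.... -> #   bit 16 = 1  t=2,i=12
  .#### -> #   bit 15 = 1  t=2,i=4
  .###. -> #   bit 14 = 1  t=0,i=7
  .##.# -> .   bit 13 = 0  t=3,i=13
  .##.. -> #   bit 12 = 1  t=4,i=2
  .#.## -> #   bit 11 = 1  t=1,i=8
  .#.#. -> #   bit 10 = 1  t=0,i=16
  .#..# -> .   bit 9 = 0  t=2,i=1
  .#... -> #   bit 8 = 1  t=0,i=3
  ..### -> .   bit 7 = 0  t=0,i=6
  ..##. -> .   bit 6 = 0  t=3,i=12
  ..#.# -> #   bit 5 = 1  t=0,i=15
  ..#.. -> .   bit 4 = 0  t=0,i=2
  ...## -> #   bit 3 = 1  t=0,i=5
  ...#. -> .   bit 2 = 0  t=0,i=1
  ....# -> #   bit 1 = 1  t=2,i=13
  ..... -> #   bit 0 = 1  t=4,i=10
  bits 01001100101001011101110100101011 = 1285938475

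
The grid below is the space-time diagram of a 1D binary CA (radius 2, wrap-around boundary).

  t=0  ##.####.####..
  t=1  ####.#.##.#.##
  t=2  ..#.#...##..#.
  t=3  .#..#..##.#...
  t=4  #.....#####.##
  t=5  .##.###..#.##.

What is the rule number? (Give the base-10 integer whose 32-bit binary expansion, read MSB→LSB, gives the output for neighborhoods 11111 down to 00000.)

1335435470

  #####|.  b31=0 t=1,i=0
  ####.|#  b30=1 t=0,i=5
  ###.#|.  b29=0 t=0,i=6
  ###..|.  b28=0 t=0,i=11
  ##.##|#  b27=1 t=0,i=2
  ##.#.|#  b26=1 t=1,i=4
  ##..#|#  b25=1 t=0,i=12
  ##...|#  b24=1 t=4,i=1
  #.###|#  b23=1 t=0,i=3
  #.##.|.  b22=0 t=1,i=7
  #.#.#|.  b21=0 t=1,i=5
  #.#..|#  b20=1 t=2,i=4
  #..##|#  b19=1 t=0,i=13
  #..#.|.  b18=0 t=2,i=11
  #...#|.  b17=0 t=2,i=0
  #....|#  b16=1 t=3,i=12
  .####|.  b15=0 t=0,i=4
  .###.|.  b14=0 t=4,i=13
  .##.#|#  b13=1 t=0,i=1
  .##..|.  b12=0 t=2,i=9
  .#.##|.  b11=0 t=1,i=6
  .#.#.|.  b10=0 t=2,i=3
  .#..#|.  b9=0 t=3,i=2
  .#...|.  b8=0 t=2,i=5
  ..###|#  b7=1 t=4,i=6
  ..##.|#  b6=1 t=0,i=0
  ..#.#|.  b5=0 t=2,i=2
  ..#..|.  b4=0 t=2,i=12
  ...##|#  b3=1 t=2,i=7
  ...#.|#  b2=1 t=2,i=1
  ....#|#  b1=1 t=3,i=13
  .....|.  b0=0 t=4,i=3
  bits 01001111100110010010000011001110 = 1335435470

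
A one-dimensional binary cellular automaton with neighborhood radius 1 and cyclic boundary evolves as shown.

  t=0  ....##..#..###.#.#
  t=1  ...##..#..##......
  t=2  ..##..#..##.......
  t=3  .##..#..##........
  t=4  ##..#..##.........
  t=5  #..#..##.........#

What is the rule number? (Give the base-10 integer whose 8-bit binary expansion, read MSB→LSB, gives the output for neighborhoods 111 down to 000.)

  ### -> .   bit 7 = 0  t=0,i=12
  ##. -> .   bit 6 = 0  t=0,i=5
  #.# -> .   bit 5 = 0  t=0,i=14
  #.. -> .   bit 4 = 0  t=0,i=0
  .## -> #   bit 3 = 1  t=0,i=4
  .#. -> .   bit 2 = 0  t=0,i=8
  ..# -> #   bit 1 = 1  t=0,i=3
  ... -> .   bit 0 = 0  t=0,i=1
  bits 00001010 = 10

10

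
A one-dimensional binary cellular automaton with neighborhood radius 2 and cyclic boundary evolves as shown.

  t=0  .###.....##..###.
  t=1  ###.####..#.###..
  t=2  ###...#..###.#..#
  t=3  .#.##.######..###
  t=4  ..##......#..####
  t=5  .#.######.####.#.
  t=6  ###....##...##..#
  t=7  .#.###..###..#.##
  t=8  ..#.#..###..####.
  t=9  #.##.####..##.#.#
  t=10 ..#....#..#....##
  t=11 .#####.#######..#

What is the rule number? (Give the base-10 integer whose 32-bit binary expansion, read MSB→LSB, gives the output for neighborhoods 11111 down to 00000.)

  ##### -> .   bit 31 = 0  t=3,i=8
  ####. -> #   bit 30 = 1  t=1,i=6
  ###.# -> #   bit 29 = 1  t=1,i=2
  ###.. -> .   bit 28 = 0  t=0,i=3
  ##.## -> .   bit 27 = 0  t=1,i=3
  ##.#. -> .   bit 26 = 0  t=2,i=12
  ##..# -> .   bit 25 = 0  t=0,i=11
  ##... -> #   bit 24 = 1  t=0,i=4
  #.### -> .   bit 23 = 0  t=1,i=4
  #.##. -> #   bit 22 = 1  t=3,i=3
  #.#.# -> .   bit 21 = 0  t=3,i=1
  #.#.. -> .   bit 20 = 0  t=2,i=13
  #..## -> #   bit 19 = 1  t=0,i=0
  #..#. -> #   bit 18 = 1  t=1,i=9
  #...# -> #   bit 17 = 1  t=2,i=4
  #.... -> #   bit 16 = 1  t=0,i=5
  .#### -> .   bit 15 = 0  t=1,i=5
  .###. -> #   bit 14 = 1  t=0,i=2
  .##.# -> .   bit 13 = 0  t=3,i=4
  .##.. -> #   bit 12 = 1  t=0,i=10
  .#.## -> #   bit 11 = 1  t=1,i=11
  .#.#. -> #   bit 10 = 1  t=8,i=3
  .#..# -> #   bit 9 = 1  t=2,i=7
  .#... -> #   bit 8 = 1  t=10,i=3
  ..### -> #   bit 7 = 1  t=0,i=1
  ..##. -> .   bit 6 = 0  t=0,i=9
  ..#.# -> #   bit 5 = 1  t=1,i=10
  ..#.. -> #   bit 4 = 1  t=2,i=6
  ...## -> .   bit 3 = 0  t=0,i=8
  ...#. -> .   bit 2 = 0  t=2,i=5
  ....# -> #   bit 1 = 1  t=0,i=7
  ..... -> #   bit 0 = 1  t=0,i=6
  bits 01100001010011110101111110110011 = 1632591795

1632591795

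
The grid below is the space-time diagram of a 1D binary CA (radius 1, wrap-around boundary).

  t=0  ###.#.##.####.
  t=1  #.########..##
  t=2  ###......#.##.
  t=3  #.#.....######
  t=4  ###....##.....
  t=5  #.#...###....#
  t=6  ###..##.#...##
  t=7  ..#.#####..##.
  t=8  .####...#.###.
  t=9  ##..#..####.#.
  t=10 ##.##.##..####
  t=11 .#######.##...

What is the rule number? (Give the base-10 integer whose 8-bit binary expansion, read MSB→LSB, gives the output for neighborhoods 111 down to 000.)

110

  [7] ### => .  t=0,i=1
  [6] ##. => #  t=0,i=2
  [5] #.# => #  t=0,i=3
  [4] #.. => .  t=1,i=10
  [3] .## => #  t=0,i=0
  [2] .#. => #  t=0,i=4
  [1] ..# => #  t=1,i=11
  [0] ... => .  t=2,i=4
  bits 01101110 = 110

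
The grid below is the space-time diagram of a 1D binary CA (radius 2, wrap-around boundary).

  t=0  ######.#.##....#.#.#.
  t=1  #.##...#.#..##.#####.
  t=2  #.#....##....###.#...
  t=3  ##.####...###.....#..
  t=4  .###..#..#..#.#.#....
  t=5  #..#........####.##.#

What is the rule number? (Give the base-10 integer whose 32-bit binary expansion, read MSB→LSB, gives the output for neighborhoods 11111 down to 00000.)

2564891946

  [31] ##### => #  t=0,i=2
  [30] ####. => .  t=0,i=4
  [29] ###.# => .  t=0,i=5
  [28] ###.. => #  t=3,i=6
  [27] ##.## => #  t=1,i=14
  [26] ##.#. => .  t=0,i=6
  [25] ##..# => .  t=4,i=4
  [24] ##... => .  t=0,i=11
  [23] #.### => #  t=0,i=0
  [22] #.##. => #  t=0,i=9
  [21] #.#.# => #  t=0,i=7
  [20] #.#.. => .  t=1,i=9
  [19] #..## => .  t=1,i=11
  [18] #..#. => .  t=4,i=5
  [17] #...# => .  t=1,i=5
  [16] #.... => #  t=0,i=12
  [15] .#### => .  t=0,i=1
  [14] .###. => .  t=2,i=14
  [13] .##.# => #  t=1,i=13
  [12] .##.. => .  t=0,i=10
  [11] .#.## => .  t=0,i=8
  [10] .#.#. => #  t=0,i=16
  [9] .#..# => .  t=1,i=10
  [8] .#... => #  t=2,i=3
  [7] ..### => .  t=2,i=13
  [6] ..##. => .  t=1,i=12
  [5] ..#.# => #  t=0,i=15
  [4] ..#.. => .  t=3,i=18
  [3] ...## => #  t=2,i=6
  [2] ...#. => .  t=0,i=14
  [1] ....# => #  t=0,i=13
  [0] ..... => .  t=3,i=15
  bits 10011000111000010010010100101010 = 2564891946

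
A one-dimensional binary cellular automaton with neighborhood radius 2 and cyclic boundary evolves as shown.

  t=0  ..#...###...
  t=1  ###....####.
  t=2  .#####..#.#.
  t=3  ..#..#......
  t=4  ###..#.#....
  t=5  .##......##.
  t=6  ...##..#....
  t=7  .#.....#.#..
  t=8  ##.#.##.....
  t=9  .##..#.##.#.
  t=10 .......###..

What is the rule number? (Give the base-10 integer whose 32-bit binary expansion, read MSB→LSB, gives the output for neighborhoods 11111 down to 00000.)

893509654

  #####|.  b31=0 t=2,i=3
  ####.|.  b30=0 t=1,i=9
  ###.#|#  b29=1 t=1,i=10
  ###..|#  b28=1 t=0,i=8
  ##.##|.  b27=0 t=1,i=11
  ##.#.|#  b26=1 t=8,i=2
  ##..#|.  b25=0 t=2,i=6
  ##...|#  b24=1 t=0,i=9
  #.###|.  b23=0 t=1,i=0
  #.##.|#  b22=1 t=8,i=5
  #.#.#|.  b21=0 t=8,i=3
  #.#..|.  b20=0 t=2,i=10
  #..##|.  b19=0 t=2,i=0
  #..#.|.  b18=0 t=2,i=7
  #...#|.  b17=0 t=0,i=4
  #....|#  b16=1 t=0,i=10
  .####|#  b15=1 t=1,i=8
  .###.|#  b14=1 t=0,i=7
  .##.#|#  b13=1 t=8,i=1
  .##..|.  b12=0 t=5,i=2
  .#.##|.  b11=0 t=8,i=4
  .#.#.|.  b10=0 t=2,i=9
  .#..#|.  b9=0 t=2,i=11
  .#...|.  b8=0 t=0,i=3
  ..###|.  b7=0 t=0,i=6
  ..##.|.  b6=0 t=5,i=1
  ..#.#|.  b5=0 t=2,i=8
  ..#..|#  b4=1 t=0,i=2
  ...##|.  b3=0 t=0,i=5
  ...#.|#  b2=1 t=0,i=1
  ....#|#  b1=1 t=0,i=0
  .....|.  b0=0 t=0,i=11
  bits 00110101010000011110000000010110 = 893509654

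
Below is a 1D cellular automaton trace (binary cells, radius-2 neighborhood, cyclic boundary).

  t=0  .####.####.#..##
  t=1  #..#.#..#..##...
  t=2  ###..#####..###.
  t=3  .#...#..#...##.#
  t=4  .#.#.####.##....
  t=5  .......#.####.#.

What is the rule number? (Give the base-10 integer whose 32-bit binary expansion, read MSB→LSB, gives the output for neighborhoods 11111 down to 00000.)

1230394009

  ##### -> .   bit 31 = 0  t=2,i=7
  ####. -> #   bit 30 = 1  t=0,i=3
  ###.# -> .   bit 29 = 0  t=0,i=4
  ###.. -> .   bit 28 = 0  t=2,i=2
  ##.## -> #   bit 27 = 1  t=0,i=0
  ##.#. -> .   bit 26 = 0  t=0,i=10
  ##..# -> .   bit 25 = 0  t=2,i=3
  ##... -> #   bit 24 = 1  t=1,i=13
  #.### -> .   bit 23 = 0  t=0,i=1
  #.##. -> #   bit 22 = 1  t=4,i=10
  #.#.# -> .   bit 21 = 0  t=3,i=15
  #.#.. -> #   bit 20 = 1  t=0,i=11
  #..## -> .   bit 19 = 0  t=0,i=13
  #..#. -> #   bit 18 = 1  t=1,i=2
  #...# -> #   bit 17 = 1  t=1,i=14
  #.... -> .   bit 16 = 0  t=4,i=13
  .#### -> .   bit 15 = 0  t=0,i=2
  .###. -> #   bit 14 = 1  t=2,i=1
  .##.# -> .   bit 13 = 0  t=0,i=15
  .##.. -> #   bit 12 = 1  t=1,i=12
  .#.## -> .   bit 11 = 0  t=4,i=4
  .#.#. -> .   bit 10 = 0  t=1,i=4
  .#..# -> #   bit 9 = 1  t=0,i=12
  .#... -> .   bit 8 = 0  t=3,i=2
  ..### -> #   bit 7 = 1  t=2,i=5
  ..##. -> .   bit 6 = 0  t=0,i=14
  ..#.# -> .   bit 5 = 0  t=1,i=3
  ..#.. -> #   bit 4 = 1  t=1,i=0
  ...## -> #   bit 3 = 1  t=3,i=11
  ...#. -> .   bit 2 = 0  t=1,i=15
  ....# -> .   bit 1 = 0  t=4,i=15
  ..... -> #   bit 0 = 1  t=4,i=14
  bits 01001001010101100101001010011001 = 1230394009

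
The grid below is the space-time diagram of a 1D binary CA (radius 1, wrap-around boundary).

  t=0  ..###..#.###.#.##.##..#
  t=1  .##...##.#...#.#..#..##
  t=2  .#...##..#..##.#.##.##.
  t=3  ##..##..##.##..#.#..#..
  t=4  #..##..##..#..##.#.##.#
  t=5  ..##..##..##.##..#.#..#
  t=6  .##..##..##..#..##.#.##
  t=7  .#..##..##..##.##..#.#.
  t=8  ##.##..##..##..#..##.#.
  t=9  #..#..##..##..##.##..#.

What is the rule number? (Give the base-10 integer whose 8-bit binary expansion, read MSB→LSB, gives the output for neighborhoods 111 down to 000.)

  [7] ### => .  t=0,i=3
  [6] ##. => .  t=0,i=4
  [5] #.# => .  t=0,i=8
  [4] #.. => .  t=0,i=0
  [3] .## => #  t=0,i=2
  [2] .#. => #  t=0,i=7
  [1] ..# => #  t=0,i=1
  [0] ... => .  t=1,i=4
  bits 00001110 = 14

14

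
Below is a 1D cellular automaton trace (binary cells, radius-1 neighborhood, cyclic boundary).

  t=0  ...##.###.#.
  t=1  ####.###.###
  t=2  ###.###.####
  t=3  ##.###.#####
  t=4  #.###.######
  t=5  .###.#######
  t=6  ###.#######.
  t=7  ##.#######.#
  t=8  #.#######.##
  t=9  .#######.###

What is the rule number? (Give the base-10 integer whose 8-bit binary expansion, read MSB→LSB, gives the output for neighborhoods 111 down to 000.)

  nb ###: next=#  (t=0,i=7, bit7=1)
  nb ##.: next=.  (t=0,i=4, bit6=0)
  nb #.#: next=#  (t=0,i=5, bit5=1)
  nb #..: next=#  (t=0,i=11, bit4=1)
  nb .##: next=#  (t=0,i=3, bit3=1)
  nb .#.: next=#  (t=0,i=10, bit2=1)
  nb ..#: next=#  (t=0,i=2, bit1=1)
  nb ...: next=#  (t=0,i=0, bit0=1)
  bits 10111111 = 191

191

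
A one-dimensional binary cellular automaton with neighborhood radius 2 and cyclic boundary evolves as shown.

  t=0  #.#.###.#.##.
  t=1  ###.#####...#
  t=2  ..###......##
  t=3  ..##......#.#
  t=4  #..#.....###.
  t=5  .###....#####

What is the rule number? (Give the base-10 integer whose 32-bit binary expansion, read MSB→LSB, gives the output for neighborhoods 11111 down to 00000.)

  ##### -> .   bit 31 = 0  t=1,i=6
  ####. -> .   bit 30 = 0  t=1,i=1
  ###.# -> #   bit 29 = 1  t=0,i=6
  ###.. -> .   bit 28 = 0  t=1,i=8
  ##.## -> #   bit 27 = 1  t=1,i=3
  ##.#. -> #   bit 26 = 1  t=0,i=7
  ##..# -> .   bit 25 = 0  t=2,i=0
  ##... -> .   bit 24 = 0  t=1,i=9
  #.### -> #   bit 23 = 1  t=0,i=4
  #.##. -> .   bit 22 = 0  t=0,i=10
  #.#.# -> #   bit 21 = 1  t=0,i=0
  #.#.. -> .   bit 20 = 0  t=3,i=12
  #..## -> .   bit 19 = 0  t=2,i=1
  #..#. -> #   bit 18 = 1  t=4,i=2
  #...# -> .   bit 17 = 0  t=1,i=10
  #.... -> .   bit 16 = 0  t=2,i=6
  .#### -> .   bit 15 = 0  t=1,i=0
  .###. -> #   bit 14 = 1  t=0,i=5
  .##.# -> .   bit 13 = 0  t=0,i=11
  .##.. -> #   bit 12 = 1  t=2,i=12
  .#.## -> .   bit 11 = 0  t=0,i=3
  .#.#. -> #   bit 10 = 1  t=0,i=1
  .#..# -> #   bit 9 = 1  t=3,i=0
  .#... -> .   bit 8 = 0  t=4,i=4
  ..### -> #   bit 7 = 1  t=1,i=12
  ..##. -> .   bit 6 = 0  t=2,i=11
  ..#.# -> #   bit 5 = 1  t=3,i=10
  ..#.. -> #   bit 4 = 1  t=4,i=3
  ...## -> #   bit 3 = 1  t=1,i=11
  ...#. -> #   bit 2 = 1  t=3,i=9
  ....# -> .   bit 1 = 0  t=2,i=9
  ..... -> .   bit 0 = 0  t=2,i=7
  bits 00101100101001000101011010111100 = 748967612

748967612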